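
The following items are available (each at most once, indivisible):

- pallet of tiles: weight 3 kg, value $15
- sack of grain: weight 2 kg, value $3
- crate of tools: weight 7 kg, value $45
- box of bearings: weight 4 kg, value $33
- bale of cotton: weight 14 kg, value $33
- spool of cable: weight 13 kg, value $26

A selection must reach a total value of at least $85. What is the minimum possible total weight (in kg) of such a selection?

Subsets with value ≥ 85, sorted by total weight:
- pallet of tiles+crate of tools+box of bearings: weight 14, value 93
- pallet of tiles+sack of grain+crate of tools+box of bearings: weight 16, value 96
- pallet of tiles+crate of tools+spool of cable: weight 23, value 86
- crate of tools+box of bearings+spool of cable: weight 24, value 104
Minimum weight: 14 kg.

14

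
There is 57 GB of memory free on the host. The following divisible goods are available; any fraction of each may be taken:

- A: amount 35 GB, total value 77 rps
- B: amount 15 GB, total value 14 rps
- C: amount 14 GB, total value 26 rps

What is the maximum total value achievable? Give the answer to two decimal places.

110.47

Take in order of value per unit:
- A (77/35 per unit): all 35 → value 77, running total 77.00
- C (26/14 per unit): all 14 → value 26, running total 103.00
- B (14/15 per unit): 8 of 15 → value 8×14/15 = 7.4667, running total 110.47
Total 110.47.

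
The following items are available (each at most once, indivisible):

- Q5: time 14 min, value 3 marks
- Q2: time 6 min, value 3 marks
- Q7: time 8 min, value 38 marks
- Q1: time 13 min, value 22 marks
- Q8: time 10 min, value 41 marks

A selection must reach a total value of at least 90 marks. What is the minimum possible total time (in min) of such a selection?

Subsets with value ≥ 90, sorted by total time:
- Q7+Q1+Q8: time 31, value 101
- Q2+Q7+Q1+Q8: time 37, value 104
- Q5+Q7+Q1+Q8: time 45, value 104
Minimum time: 31 min.

31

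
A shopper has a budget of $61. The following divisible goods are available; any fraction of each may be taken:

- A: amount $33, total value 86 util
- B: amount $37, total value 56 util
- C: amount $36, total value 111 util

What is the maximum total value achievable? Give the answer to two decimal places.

176.15

Take in order of value per unit:
- C (111/36 per unit): all 36 → value 111, running total 111.00
- A (86/33 per unit): 25 of 33 → value 25×86/33 = 65.1515, running total 176.15
Total 176.15.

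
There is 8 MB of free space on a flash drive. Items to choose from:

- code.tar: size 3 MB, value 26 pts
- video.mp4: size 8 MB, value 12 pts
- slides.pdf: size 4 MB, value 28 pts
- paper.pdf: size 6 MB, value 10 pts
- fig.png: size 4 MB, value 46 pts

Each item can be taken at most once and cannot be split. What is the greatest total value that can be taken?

Check high-value combinations within 8 MB:
- slides.pdf+fig.png: size 4+4=8, value 28+46=74
- code.tar+fig.png: size 3+4=7, value 26+46=72
- code.tar+slides.pdf: size 3+4=7, value 26+28=54
- fig.png: size 4, value 46
- slides.pdf: size 4, value 28
Best: 74 pts.

74 pts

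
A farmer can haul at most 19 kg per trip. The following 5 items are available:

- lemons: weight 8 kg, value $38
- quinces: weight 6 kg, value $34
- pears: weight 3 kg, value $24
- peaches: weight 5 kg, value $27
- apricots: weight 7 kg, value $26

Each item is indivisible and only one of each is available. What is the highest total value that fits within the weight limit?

$99

Check high-value combinations within 19 kg:
- lemons+quinces+peaches: weight 8+6+5=19, value 38+34+27=99
- lemons+quinces+pears: weight 8+6+3=17, value 38+34+24=96
- lemons+pears+peaches: weight 8+3+5=16, value 38+24+27=89
- lemons+pears+apricots: weight 8+3+7=18, value 38+24+26=88
- quinces+peaches+apricots: weight 6+5+7=18, value 34+27+26=87
Best: $99.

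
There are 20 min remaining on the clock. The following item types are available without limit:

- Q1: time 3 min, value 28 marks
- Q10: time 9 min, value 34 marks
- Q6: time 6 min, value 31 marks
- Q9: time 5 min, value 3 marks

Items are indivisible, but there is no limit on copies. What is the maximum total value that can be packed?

Best value-per-unit is Q1 at 28/3, and filling with it alone uses time 6×3=18. No mix of the others beats 6×28 = 168.

168 marks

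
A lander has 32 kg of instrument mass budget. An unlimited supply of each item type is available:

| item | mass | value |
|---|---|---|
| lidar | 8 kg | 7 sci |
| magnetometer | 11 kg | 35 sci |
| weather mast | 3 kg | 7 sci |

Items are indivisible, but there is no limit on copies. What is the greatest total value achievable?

91 sci

Best value-per-unit is magnetometer at 35/11; filling with it alone gives 2×35 = 70.
Optimal mix: 2×magnetometer + 3×weather mast → mass 31, value 91.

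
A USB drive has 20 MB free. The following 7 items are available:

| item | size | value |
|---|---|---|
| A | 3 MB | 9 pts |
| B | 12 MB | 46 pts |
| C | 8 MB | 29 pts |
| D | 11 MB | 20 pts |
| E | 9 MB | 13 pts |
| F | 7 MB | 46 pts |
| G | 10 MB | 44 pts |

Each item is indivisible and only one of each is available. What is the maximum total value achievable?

Check high-value combinations within 20 MB:
- A+F+G: size 3+7+10=20, value 9+46+44=99
- B+F: size 12+7=19, value 46+46=92
- F+G: size 7+10=17, value 46+44=90
- A+C+F: size 3+8+7=18, value 9+29+46=84
- C+F: size 8+7=15, value 29+46=75
Best: 99 pts.

99 pts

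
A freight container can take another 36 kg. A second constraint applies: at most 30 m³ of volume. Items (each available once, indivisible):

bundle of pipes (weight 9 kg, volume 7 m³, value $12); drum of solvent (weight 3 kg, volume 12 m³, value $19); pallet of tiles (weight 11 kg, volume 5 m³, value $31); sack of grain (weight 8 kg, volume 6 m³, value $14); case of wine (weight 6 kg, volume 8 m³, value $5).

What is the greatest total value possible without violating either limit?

$76

Feasible sets respecting both limits:
- bundle of pipes+drum of solvent+pallet of tiles+sack of grain: weight 31, volume 30, value 76
- drum of solvent+pallet of tiles+sack of grain: weight 22, volume 23, value 64
- bundle of pipes+drum of solvent+pallet of tiles: weight 23, volume 24, value 62
Best: $76.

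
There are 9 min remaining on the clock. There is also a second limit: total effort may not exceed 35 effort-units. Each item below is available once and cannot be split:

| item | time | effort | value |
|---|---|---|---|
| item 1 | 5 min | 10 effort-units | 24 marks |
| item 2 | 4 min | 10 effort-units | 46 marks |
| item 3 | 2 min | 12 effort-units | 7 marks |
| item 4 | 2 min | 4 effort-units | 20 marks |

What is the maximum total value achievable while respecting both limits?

73 marks

Feasible sets respecting both limits:
- item 2+item 3+item 4: time 8, effort 26, value 73
- item 1+item 2: time 9, effort 20, value 70
- item 2+item 4: time 6, effort 14, value 66
- item 2+item 3: time 6, effort 22, value 53
Best: 73 marks.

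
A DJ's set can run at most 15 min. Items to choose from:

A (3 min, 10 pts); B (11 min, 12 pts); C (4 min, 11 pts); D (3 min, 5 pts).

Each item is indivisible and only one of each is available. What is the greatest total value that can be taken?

26 pts

Check high-value combinations within 15 min:
- A+C+D: duration 3+4+3=10, value 10+11+5=26
- B+C: duration 11+4=15, value 12+11=23
- A+B: duration 3+11=14, value 10+12=22
- A+C: duration 3+4=7, value 10+11=21
Best: 26 pts.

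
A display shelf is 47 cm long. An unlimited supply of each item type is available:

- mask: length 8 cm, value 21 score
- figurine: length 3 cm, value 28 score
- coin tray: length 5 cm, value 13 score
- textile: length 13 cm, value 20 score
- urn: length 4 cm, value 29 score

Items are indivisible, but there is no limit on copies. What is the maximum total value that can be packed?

422 score

Best value-per-unit is figurine at 28/3; filling with it alone gives 15×28 = 420.
Optimal mix: 13×figurine + 2×urn → length 47, value 422.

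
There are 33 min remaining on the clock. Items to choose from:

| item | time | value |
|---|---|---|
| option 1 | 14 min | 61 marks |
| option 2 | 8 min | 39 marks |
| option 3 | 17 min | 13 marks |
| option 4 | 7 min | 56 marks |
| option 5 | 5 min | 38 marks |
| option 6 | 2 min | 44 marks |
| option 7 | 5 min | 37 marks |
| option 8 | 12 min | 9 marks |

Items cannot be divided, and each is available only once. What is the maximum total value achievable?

Check high-value combinations within 33 min:
- option 1+option 4+option 5+option 6+option 7: time 14+7+5+2+5=33, value 61+56+38+44+37=236
- option 2+option 4+option 5+option 6+option 7: time 8+7+5+2+5=27, value 39+56+38+44+37=214
- option 1+option 2+option 4+option 6: time 14+8+7+2=31, value 61+39+56+44=200
- option 1+option 4+option 5+option 6: time 14+7+5+2=28, value 61+56+38+44=199
Best: 236 marks.

236 marks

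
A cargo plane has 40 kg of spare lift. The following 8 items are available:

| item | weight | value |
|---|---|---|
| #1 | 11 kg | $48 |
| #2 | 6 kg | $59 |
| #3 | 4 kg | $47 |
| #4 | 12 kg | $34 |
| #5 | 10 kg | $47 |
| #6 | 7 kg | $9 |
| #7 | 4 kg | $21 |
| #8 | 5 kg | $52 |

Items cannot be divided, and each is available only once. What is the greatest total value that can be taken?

Check high-value combinations within 40 kg:
- #1+#2+#3+#5+#7+#8: weight 11+6+4+10+4+5=40, value 48+59+47+47+21+52=274
- #1+#2+#3+#5+#8: weight 11+6+4+10+5=36, value 48+59+47+47+52=253
- #1+#2+#3+#4+#8: weight 11+6+4+12+5=38, value 48+59+47+34+52=240
- #2+#3+#4+#5+#8: weight 6+4+12+10+5=37, value 59+47+34+47+52=239
- #1+#2+#3+#6+#7+#8: weight 11+6+4+7+4+5=37, value 48+59+47+9+21+52=236
Best: $274.

$274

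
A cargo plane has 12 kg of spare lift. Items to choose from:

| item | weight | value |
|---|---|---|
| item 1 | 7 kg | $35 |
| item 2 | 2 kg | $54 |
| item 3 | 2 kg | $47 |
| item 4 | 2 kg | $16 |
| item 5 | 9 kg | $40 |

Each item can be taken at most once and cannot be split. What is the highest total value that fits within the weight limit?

$136

Check high-value combinations within 12 kg:
- item 1+item 2+item 3: weight 7+2+2=11, value 35+54+47=136
- item 2+item 3+item 4: weight 2+2+2=6, value 54+47+16=117
- item 1+item 2+item 4: weight 7+2+2=11, value 35+54+16=105
- item 2+item 3: weight 2+2=4, value 54+47=101
Best: $136.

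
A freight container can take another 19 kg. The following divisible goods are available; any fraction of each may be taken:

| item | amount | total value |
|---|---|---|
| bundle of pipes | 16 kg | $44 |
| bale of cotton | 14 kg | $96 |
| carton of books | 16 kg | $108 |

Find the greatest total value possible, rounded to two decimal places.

Take in order of value per unit:
- bale of cotton (96/14 per unit): all 14 → value 96, running total 96.00
- carton of books (108/16 per unit): 5 of 16 → value 5×108/16 = 33.7500, running total 129.75
Total 129.75.

129.75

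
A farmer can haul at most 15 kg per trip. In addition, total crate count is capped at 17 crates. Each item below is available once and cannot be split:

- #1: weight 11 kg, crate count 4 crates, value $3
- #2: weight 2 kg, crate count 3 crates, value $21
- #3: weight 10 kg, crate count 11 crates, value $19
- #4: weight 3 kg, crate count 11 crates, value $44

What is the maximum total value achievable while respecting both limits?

$65

Feasible sets respecting both limits:
- #2+#4: weight 5, crate count 14, value 65
- #1+#4: weight 14, crate count 15, value 47
- #4: weight 3, crate count 11, value 44
- #2+#3: weight 12, crate count 14, value 40
Best: $65.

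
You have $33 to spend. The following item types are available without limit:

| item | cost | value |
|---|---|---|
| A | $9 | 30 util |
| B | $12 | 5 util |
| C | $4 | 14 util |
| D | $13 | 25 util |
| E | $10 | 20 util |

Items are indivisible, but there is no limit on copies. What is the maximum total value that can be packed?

Best value-per-unit is C at 14/4; filling with it alone gives 8×14 = 112.
Optimal mix: 1×A + 6×C → cost 33, value 114.

114 util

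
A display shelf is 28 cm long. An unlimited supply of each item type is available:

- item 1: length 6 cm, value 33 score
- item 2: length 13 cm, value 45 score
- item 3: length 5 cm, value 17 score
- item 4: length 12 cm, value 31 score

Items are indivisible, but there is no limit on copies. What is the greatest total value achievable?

Best value-per-unit is item 1 at 33/6; filling with it alone gives 4×33 = 132.
Optimal mix: 3×item 1 + 2×item 3 → length 28, value 133.

133 score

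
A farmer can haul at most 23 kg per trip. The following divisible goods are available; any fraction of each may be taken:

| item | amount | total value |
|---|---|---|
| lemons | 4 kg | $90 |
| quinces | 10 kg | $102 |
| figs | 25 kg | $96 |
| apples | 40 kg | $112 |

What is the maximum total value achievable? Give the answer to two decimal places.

Take in order of value per unit:
- lemons (90/4 per unit): all 4 → value 90, running total 90.00
- quinces (102/10 per unit): all 10 → value 102, running total 192.00
- figs (96/25 per unit): 9 of 25 → value 9×96/25 = 34.5600, running total 226.56
Total 226.56.

226.56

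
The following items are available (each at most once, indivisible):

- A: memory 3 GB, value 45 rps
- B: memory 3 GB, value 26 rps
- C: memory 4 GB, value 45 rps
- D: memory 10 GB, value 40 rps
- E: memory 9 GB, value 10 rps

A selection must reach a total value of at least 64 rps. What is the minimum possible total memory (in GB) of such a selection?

6

Subsets with value ≥ 64, sorted by total memory:
- A+B: memory 6, value 71
- A+C: memory 7, value 90
Minimum memory: 6 GB.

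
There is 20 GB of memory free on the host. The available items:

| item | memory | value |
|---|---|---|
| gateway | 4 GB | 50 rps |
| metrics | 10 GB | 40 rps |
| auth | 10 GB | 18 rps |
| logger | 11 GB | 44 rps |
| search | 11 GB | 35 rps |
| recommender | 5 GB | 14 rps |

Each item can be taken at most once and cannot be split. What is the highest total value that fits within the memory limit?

Check high-value combinations within 20 GB:
- gateway+logger+recommender: memory 4+11+5=20, value 50+44+14=108
- gateway+metrics+recommender: memory 4+10+5=19, value 50+40+14=104
- gateway+search+recommender: memory 4+11+5=20, value 50+35+14=99
Best: 108 rps.

108 rps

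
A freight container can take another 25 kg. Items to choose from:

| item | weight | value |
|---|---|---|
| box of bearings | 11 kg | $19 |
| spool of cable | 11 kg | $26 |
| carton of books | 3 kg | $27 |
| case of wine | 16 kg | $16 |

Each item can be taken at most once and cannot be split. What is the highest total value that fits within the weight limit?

This is a 0/1 knapsack; check combinations near the capacity.
- box of bearings+spool of cable+carton of books: weight 11+11+3=25, value 19+26+27=72
- spool of cable+carton of books: weight 11+3=14, value 26+27=53
- box of bearings+carton of books: weight 11+3=14, value 19+27=46
- box of bearings+spool of cable: weight 11+11=22, value 19+26=45
Best: $72.

$72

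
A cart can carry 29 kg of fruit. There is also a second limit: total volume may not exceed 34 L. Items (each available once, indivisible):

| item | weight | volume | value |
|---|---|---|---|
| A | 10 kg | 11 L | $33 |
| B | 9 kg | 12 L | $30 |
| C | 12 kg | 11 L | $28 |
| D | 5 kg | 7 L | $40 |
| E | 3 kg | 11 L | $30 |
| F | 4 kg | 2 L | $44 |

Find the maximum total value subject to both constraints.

Feasible sets respecting both limits:
- A+B+D+F: weight 28, volume 32, value 147
- A+D+E+F: weight 22, volume 31, value 147
- B+D+E+F: weight 21, volume 32, value 144
- C+D+E+F: weight 24, volume 31, value 142
Best: $147.

$147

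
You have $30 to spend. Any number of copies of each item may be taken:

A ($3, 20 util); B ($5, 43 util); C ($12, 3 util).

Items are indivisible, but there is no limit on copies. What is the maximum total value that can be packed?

258 util

Best value-per-unit is B at 43/5, and filling with it alone uses cost 6×5=30. No mix of the others beats 6×43 = 258.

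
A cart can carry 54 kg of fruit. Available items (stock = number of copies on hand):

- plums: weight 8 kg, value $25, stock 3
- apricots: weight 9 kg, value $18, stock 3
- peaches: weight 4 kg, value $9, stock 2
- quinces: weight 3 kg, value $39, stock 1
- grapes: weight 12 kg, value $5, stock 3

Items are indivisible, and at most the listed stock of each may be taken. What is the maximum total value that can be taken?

$168

Best selections within weight 54 and stock limits:
- 3×plums + 2×apricots + 2×peaches + 1×quinces: weight 53, value 168
- 3×plums + 3×apricots + 1×quinces: weight 54, value 168
Best: $168.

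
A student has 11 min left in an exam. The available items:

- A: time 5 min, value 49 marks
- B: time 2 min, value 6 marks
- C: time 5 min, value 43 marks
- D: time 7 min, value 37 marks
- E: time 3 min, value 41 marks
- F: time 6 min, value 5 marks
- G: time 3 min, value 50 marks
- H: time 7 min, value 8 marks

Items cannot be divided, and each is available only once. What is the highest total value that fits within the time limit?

Check high-value combinations within 11 min:
- A+E+G: time 5+3+3=11, value 49+41+50=140
- C+E+G: time 5+3+3=11, value 43+41+50=134
- A+B+G: time 5+2+3=10, value 49+6+50=105
- A+G: time 5+3=8, value 49+50=99
Best: 140 marks.

140 marks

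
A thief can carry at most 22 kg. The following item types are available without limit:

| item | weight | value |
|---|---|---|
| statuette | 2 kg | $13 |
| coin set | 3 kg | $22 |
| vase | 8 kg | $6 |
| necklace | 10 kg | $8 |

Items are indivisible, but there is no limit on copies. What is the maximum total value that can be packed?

Best value-per-unit is coin set at 22/3; filling with it alone gives 7×22 = 154.
Optimal mix: 2×statuette + 6×coin set → weight 22, value 158.

$158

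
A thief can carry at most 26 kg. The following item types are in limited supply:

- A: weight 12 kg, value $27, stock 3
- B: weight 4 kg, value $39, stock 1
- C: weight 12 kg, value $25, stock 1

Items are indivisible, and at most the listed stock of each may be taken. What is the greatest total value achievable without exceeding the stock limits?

Top feasible selections:
- 1×A + 1×B: weight 16, value 66
- 1×B + 1×C: weight 16, value 64
Best: $66.

$66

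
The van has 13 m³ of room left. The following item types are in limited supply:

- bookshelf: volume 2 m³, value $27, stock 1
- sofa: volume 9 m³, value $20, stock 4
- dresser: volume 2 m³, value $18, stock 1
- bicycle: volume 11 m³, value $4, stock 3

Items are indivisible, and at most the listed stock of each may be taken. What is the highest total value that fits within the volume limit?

Best selections within volume 13 and stock limits:
- 1×bookshelf + 1×sofa + 1×dresser: volume 13, value 65
- 1×bookshelf + 1×sofa: volume 11, value 47
- 1×bookshelf + 1×dresser: volume 4, value 45
- 1×sofa + 1×dresser: volume 11, value 38
Best: $65.

$65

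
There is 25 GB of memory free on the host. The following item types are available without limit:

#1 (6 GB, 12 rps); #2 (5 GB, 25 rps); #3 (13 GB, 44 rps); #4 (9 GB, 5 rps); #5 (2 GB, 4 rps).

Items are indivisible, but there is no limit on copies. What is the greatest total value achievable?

125 rps

Best value-per-unit is #2 at 25/5, and filling with it alone uses memory 5×5=25. No mix of the others beats 5×25 = 125.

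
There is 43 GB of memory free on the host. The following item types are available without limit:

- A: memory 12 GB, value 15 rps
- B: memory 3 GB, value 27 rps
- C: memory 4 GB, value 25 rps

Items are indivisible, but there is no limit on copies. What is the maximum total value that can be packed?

378 rps

Best value-per-unit is B at 27/3, and filling with it alone uses memory 14×3=42. No mix of the others beats 14×27 = 378.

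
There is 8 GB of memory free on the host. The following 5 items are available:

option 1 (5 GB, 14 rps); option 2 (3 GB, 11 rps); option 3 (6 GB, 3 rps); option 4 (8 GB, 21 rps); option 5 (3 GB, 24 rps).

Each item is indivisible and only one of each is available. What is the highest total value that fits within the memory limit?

38 rps

Check high-value combinations within 8 GB:
- option 1+option 5: memory 5+3=8, value 14+24=38
- option 2+option 5: memory 3+3=6, value 11+24=35
- option 1+option 2: memory 5+3=8, value 14+11=25
- option 5: memory 3, value 24
- option 4: memory 8, value 21
Best: 38 rps.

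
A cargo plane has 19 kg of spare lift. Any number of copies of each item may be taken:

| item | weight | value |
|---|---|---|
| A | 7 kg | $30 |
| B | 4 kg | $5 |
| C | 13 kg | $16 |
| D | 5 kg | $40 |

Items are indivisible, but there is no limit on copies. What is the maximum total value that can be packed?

Best value-per-unit is D at 40/5; filling with it alone gives 3×40 = 120.
Optimal mix: 1×B + 3×D → weight 19, value 125.

$125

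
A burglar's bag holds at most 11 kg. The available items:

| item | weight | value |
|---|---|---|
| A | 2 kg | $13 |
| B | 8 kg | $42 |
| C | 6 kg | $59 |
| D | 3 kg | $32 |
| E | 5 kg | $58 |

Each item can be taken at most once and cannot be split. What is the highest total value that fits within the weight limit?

$117

Check high-value combinations within 11 kg:
- C+E: weight 6+5=11, value 59+58=117
- A+C+D: weight 2+6+3=11, value 13+59+32=104
- A+D+E: weight 2+3+5=10, value 13+32+58=103
- C+D: weight 6+3=9, value 59+32=91
Best: $117.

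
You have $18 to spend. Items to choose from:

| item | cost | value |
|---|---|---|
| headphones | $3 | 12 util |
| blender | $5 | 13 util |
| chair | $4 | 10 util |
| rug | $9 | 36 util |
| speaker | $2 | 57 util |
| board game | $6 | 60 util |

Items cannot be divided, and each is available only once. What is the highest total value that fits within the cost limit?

Check high-value combinations within $18:
- rug+speaker+board game: cost 9+2+6=17, value 36+57+60=153
- headphones+blender+speaker+board game: cost 3+5+2+6=16, value 12+13+57+60=142
- blender+chair+speaker+board game: cost 5+4+2+6=17, value 13+10+57+60=140
- headphones+chair+speaker+board game: cost 3+4+2+6=15, value 12+10+57+60=139
Best: 153 util.

153 util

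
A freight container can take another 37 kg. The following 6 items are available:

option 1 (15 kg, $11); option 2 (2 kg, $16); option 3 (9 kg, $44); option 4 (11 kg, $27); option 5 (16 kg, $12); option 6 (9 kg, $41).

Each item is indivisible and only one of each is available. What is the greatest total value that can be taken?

This is a 0/1 knapsack; check combinations near the capacity.
- option 2+option 3+option 4+option 6: weight 2+9+11+9=31, value 16+44+27+41=128
- option 2+option 3+option 5+option 6: weight 2+9+16+9=36, value 16+44+12+41=113
- option 3+option 4+option 6: weight 9+11+9=29, value 44+27+41=112
- option 1+option 2+option 3+option 6: weight 15+2+9+9=35, value 11+16+44+41=112
Best: $128.

$128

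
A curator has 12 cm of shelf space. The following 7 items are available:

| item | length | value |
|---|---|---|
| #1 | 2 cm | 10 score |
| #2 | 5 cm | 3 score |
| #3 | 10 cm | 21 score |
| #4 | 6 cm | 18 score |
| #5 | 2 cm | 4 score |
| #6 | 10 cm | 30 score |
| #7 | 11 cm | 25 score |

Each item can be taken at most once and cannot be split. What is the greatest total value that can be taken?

40 score

Check high-value combinations within 12 cm:
- #1+#6: length 2+10=12, value 10+30=40
- #5+#6: length 2+10=12, value 4+30=34
- #1+#4+#5: length 2+6+2=10, value 10+18+4=32
Best: 40 score.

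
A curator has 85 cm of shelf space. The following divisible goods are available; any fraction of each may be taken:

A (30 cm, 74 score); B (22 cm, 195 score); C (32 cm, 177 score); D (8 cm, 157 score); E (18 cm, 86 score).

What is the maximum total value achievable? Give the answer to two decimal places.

Take in order of value per unit:
- D (157/8 per unit): all 8 → value 157, running total 157.00
- B (195/22 per unit): all 22 → value 195, running total 352.00
- C (177/32 per unit): all 32 → value 177, running total 529.00
- E (86/18 per unit): all 18 → value 86, running total 615.00
- A (74/30 per unit): 5 of 30 → value 5×74/30 = 12.3333, running total 627.33
Total 627.33.

627.33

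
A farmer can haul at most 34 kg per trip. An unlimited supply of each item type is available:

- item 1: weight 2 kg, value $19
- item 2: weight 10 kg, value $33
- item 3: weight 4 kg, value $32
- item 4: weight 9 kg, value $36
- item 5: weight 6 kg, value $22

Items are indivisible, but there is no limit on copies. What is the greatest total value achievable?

$323

Best value-per-unit is item 1 at 19/2, and filling with it alone uses weight 17×2=34. No mix of the others beats 17×19 = 323.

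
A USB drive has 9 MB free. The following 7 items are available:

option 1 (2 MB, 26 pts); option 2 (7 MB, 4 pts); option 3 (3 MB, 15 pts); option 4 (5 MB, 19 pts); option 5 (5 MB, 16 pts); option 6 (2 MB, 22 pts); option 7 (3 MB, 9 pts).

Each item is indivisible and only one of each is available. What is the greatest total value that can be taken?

67 pts

Check high-value combinations within 9 MB:
- option 1+option 4+option 6: size 2+5+2=9, value 26+19+22=67
- option 1+option 5+option 6: size 2+5+2=9, value 26+16+22=64
- option 1+option 3+option 6: size 2+3+2=7, value 26+15+22=63
Best: 67 pts.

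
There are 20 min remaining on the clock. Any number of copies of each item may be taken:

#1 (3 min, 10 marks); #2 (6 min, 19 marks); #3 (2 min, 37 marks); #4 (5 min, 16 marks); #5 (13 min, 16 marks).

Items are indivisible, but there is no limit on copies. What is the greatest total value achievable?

Best value-per-unit is #3 at 37/2, and filling with it alone uses time 10×2=20. No mix of the others beats 10×37 = 370.

370 marks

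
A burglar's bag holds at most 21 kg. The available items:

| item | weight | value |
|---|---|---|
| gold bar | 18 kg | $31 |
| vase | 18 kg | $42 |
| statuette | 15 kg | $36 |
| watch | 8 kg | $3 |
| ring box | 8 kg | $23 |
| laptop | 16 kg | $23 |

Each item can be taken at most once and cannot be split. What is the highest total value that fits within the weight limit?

$42

Check high-value combinations within 21 kg:
- vase: weight 18, value 42
- statuette: weight 15, value 36
- gold bar: weight 18, value 31
Best: $42.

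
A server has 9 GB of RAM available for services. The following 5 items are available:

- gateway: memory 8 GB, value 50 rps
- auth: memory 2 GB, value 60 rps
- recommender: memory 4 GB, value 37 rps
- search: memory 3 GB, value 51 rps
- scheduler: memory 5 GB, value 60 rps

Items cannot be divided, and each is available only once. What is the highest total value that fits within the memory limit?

Check high-value combinations within 9 GB:
- auth+recommender+search: memory 2+4+3=9, value 60+37+51=148
- auth+scheduler: memory 2+5=7, value 60+60=120
- auth+search: memory 2+3=5, value 60+51=111
Best: 148 rps.

148 rps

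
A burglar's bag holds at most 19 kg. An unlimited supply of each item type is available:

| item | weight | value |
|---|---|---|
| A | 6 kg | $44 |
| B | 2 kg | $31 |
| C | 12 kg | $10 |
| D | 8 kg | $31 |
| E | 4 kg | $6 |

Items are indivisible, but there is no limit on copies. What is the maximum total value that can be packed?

Best value-per-unit is B at 31/2, and filling with it alone uses weight 9×2=18. No mix of the others beats 9×31 = 279.

$279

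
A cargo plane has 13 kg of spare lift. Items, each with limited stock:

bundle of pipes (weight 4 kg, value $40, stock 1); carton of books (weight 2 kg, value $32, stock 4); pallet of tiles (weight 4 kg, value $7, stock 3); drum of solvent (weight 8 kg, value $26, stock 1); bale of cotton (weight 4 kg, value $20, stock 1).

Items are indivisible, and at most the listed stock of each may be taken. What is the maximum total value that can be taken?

$168

Top feasible selections:
- 1×bundle of pipes + 4×carton of books: weight 12, value 168
- 4×carton of books + 1×bale of cotton: weight 12, value 148
- 1×bundle of pipes + 3×carton of books: weight 10, value 136
- 4×carton of books + 1×pallet of tiles: weight 12, value 135
Best: $168.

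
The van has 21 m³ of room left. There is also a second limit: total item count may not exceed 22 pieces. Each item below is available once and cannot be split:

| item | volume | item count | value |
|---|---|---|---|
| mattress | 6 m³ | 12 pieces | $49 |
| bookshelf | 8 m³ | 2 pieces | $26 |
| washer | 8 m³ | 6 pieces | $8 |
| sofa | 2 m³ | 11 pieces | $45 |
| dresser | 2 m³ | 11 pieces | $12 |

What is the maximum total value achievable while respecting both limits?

$79

Feasible sets respecting both limits:
- bookshelf+washer+sofa: volume 18, item count 19, value 79
- mattress+bookshelf: volume 14, item count 14, value 75
- bookshelf+sofa: volume 10, item count 13, value 71
- mattress+washer: volume 14, item count 18, value 57
Best: $79.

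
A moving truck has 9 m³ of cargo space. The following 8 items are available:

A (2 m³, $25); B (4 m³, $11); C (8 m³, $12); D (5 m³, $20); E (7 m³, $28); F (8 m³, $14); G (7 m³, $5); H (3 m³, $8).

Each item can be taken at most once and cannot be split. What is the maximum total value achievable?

$53

Check high-value combinations within 9 m³:
- A+E: volume 2+7=9, value 25+28=53
- A+D: volume 2+5=7, value 25+20=45
- A+B+H: volume 2+4+3=9, value 25+11+8=44
Best: $53.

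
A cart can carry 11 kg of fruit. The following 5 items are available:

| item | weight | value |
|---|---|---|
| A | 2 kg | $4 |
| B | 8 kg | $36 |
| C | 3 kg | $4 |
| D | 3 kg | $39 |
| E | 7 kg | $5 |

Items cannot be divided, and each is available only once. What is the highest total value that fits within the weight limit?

$75

Check high-value combinations within 11 kg:
- B+D: weight 8+3=11, value 36+39=75
- A+C+D: weight 2+3+3=8, value 4+4+39=47
- D+E: weight 3+7=10, value 39+5=44
- A+D: weight 2+3=5, value 4+39=43
Best: $75.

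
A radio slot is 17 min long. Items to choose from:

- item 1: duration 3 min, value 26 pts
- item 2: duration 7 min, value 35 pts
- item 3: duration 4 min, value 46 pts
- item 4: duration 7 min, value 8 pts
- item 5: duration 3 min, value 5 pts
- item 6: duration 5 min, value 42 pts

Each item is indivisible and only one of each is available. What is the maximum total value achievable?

Check high-value combinations within 17 min:
- item 2+item 3+item 6: duration 7+4+5=16, value 35+46+42=123
- item 1+item 3+item 5+item 6: duration 3+4+3+5=15, value 26+46+5+42=119
- item 1+item 3+item 6: duration 3+4+5=12, value 26+46+42=114
Best: 123 pts.

123 pts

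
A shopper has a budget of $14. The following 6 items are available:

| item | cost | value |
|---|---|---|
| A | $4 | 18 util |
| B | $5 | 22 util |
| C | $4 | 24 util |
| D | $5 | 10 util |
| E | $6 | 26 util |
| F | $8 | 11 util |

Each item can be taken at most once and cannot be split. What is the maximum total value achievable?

68 util

This is a 0/1 knapsack; check combinations near the capacity.
- A+C+E: cost 4+4+6=14, value 18+24+26=68
- A+B+C: cost 4+5+4=13, value 18+22+24=64
- B+C+D: cost 5+4+5=14, value 22+24+10=56
- A+C+D: cost 4+4+5=13, value 18+24+10=52
- C+E: cost 4+6=10, value 24+26=50
Best: 68 util.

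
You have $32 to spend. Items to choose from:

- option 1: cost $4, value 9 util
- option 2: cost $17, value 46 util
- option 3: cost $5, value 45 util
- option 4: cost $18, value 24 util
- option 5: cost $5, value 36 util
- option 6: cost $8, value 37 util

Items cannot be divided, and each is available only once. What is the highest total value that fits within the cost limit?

136 util

Check high-value combinations within $32:
- option 1+option 2+option 3+option 5: cost 4+17+5+5=31, value 9+46+45+36=136
- option 2+option 3+option 6: cost 17+5+8=30, value 46+45+37=128
- option 1+option 3+option 5+option 6: cost 4+5+5+8=22, value 9+45+36+37=127
- option 2+option 3+option 5: cost 17+5+5=27, value 46+45+36=127
Best: 136 util.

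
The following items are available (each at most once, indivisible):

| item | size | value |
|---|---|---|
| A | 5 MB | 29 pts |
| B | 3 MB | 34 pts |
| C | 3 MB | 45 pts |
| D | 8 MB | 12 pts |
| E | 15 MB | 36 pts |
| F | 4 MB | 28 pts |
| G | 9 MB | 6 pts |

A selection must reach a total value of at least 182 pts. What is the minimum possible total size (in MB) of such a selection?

Subsets with value ≥ 182, sorted by total size:
- A+B+C+D+E+F: size 38, value 184
- A+B+C+D+E+F+G: size 47, value 190
Minimum size: 38 MB.

38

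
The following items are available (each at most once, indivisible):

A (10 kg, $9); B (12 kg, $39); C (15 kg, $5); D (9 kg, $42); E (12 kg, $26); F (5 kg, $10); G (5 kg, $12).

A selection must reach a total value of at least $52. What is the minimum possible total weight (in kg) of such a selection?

Subsets with value ≥ 52, sorted by total weight:
- D+G: weight 14, value 54
- D+F: weight 14, value 52
Minimum weight: 14 kg.

14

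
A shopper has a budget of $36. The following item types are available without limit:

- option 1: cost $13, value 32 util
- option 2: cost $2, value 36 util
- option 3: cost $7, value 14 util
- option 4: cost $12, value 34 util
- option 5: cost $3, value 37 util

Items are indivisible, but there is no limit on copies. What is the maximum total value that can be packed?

Best value-per-unit is option 2 at 36/2, and filling with it alone uses cost 18×2=36. No mix of the others beats 18×36 = 648.

648 util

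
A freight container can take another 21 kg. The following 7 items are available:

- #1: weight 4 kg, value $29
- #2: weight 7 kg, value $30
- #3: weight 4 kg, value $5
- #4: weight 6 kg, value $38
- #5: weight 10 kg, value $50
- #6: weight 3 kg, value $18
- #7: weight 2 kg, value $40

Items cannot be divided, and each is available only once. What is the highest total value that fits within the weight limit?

This is a 0/1 knapsack; check combinations near the capacity.
- #4+#5+#6+#7: weight 6+10+3+2=21, value 38+50+18+40=146
- #1+#2+#4+#7: weight 4+7+6+2=19, value 29+30+38+40=137
- #1+#5+#6+#7: weight 4+10+3+2=19, value 29+50+18+40=137
Best: $146.

$146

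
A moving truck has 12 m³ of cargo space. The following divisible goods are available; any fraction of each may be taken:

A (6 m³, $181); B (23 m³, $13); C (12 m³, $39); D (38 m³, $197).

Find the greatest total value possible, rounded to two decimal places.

Take in order of value per unit:
- A (181/6 per unit): all 6 → value 181, running total 181.00
- D (197/38 per unit): 6 of 38 → value 6×197/38 = 31.1053, running total 212.11
Total 212.11.

212.11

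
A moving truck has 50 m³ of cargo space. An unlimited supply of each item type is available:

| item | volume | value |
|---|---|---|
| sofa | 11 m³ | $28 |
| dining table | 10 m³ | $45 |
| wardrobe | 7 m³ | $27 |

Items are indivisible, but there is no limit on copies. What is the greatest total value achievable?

Best value-per-unit is dining table at 45/10, and filling with it alone uses volume 5×10=50. No mix of the others beats 5×45 = 225.

$225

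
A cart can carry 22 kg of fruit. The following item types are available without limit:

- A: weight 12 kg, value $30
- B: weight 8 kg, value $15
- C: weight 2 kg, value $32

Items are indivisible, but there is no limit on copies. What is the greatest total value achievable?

Best value-per-unit is C at 32/2, and filling with it alone uses weight 11×2=22. No mix of the others beats 11×32 = 352.

$352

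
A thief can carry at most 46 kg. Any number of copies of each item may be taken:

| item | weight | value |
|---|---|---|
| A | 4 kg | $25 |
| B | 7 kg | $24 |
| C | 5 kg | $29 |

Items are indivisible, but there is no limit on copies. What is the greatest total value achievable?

$283

Best value-per-unit is A at 25/4; filling with it alone gives 11×25 = 275.
Optimal mix: 9×A + 2×C → weight 46, value 283.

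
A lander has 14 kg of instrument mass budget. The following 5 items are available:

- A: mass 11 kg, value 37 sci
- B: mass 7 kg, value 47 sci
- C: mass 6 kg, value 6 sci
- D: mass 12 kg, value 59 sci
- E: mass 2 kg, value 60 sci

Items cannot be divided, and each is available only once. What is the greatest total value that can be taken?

119 sci

Check high-value combinations within 14 kg:
- D+E: mass 12+2=14, value 59+60=119
- B+E: mass 7+2=9, value 47+60=107
- A+E: mass 11+2=13, value 37+60=97
Best: 119 sci.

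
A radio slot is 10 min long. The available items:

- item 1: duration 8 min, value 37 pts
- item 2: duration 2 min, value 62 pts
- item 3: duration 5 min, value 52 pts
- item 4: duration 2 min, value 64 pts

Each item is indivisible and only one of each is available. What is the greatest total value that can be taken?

178 pts

Check high-value combinations within 10 min:
- item 2+item 3+item 4: duration 2+5+2=9, value 62+52+64=178
- item 2+item 4: duration 2+2=4, value 62+64=126
- item 3+item 4: duration 5+2=7, value 52+64=116
- item 2+item 3: duration 2+5=7, value 62+52=114
Best: 178 pts.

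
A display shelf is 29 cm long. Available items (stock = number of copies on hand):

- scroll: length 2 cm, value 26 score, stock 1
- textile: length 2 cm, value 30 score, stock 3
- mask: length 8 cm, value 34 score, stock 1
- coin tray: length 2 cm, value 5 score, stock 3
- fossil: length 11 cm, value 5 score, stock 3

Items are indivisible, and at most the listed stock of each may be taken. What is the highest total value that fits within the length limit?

Best selections within length 29 and stock limits:
- 1×scroll + 3×textile + 1×mask + 3×coin tray: length 22, value 165
- 1×scroll + 3×textile + 1×mask + 2×coin tray: length 20, value 160
- 1×scroll + 3×textile + 1×mask + 1×coin tray + 1×fossil: length 29, value 160
Best: 165 score.

165 score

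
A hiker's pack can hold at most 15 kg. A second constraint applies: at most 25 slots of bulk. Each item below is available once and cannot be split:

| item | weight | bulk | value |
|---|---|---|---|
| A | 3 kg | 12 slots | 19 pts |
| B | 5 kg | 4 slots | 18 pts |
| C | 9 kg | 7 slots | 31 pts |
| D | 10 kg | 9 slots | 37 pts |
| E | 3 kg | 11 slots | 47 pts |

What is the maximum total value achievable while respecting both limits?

Feasible sets respecting both limits:
- D+E: weight 13, bulk 20, value 84
- C+E: weight 12, bulk 18, value 78
- A+E: weight 6, bulk 23, value 66
- B+E: weight 8, bulk 15, value 65
Best: 84 pts.

84 pts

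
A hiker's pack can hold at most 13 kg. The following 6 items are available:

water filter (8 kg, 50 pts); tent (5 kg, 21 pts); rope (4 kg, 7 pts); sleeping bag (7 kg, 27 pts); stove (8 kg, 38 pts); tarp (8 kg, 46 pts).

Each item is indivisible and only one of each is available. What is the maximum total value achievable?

71 pts

This is a 0/1 knapsack; check combinations near the capacity.
- water filter+tent: weight 8+5=13, value 50+21=71
- tent+tarp: weight 5+8=13, value 21+46=67
- tent+stove: weight 5+8=13, value 21+38=59
- water filter+rope: weight 8+4=12, value 50+7=57
- rope+tarp: weight 4+8=12, value 7+46=53
Best: 71 pts.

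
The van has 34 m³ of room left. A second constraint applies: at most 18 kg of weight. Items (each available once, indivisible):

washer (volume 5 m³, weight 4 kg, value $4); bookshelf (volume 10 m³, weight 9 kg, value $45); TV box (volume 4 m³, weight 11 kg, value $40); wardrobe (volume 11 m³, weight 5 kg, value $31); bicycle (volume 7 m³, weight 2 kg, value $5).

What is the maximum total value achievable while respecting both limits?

Feasible sets respecting both limits:
- bookshelf+wardrobe+bicycle: volume 28, weight 16, value 81
- washer+bookshelf+wardrobe: volume 26, weight 18, value 80
- bookshelf+wardrobe: volume 21, weight 14, value 76
- TV box+wardrobe+bicycle: volume 22, weight 18, value 76
Best: $81.

$81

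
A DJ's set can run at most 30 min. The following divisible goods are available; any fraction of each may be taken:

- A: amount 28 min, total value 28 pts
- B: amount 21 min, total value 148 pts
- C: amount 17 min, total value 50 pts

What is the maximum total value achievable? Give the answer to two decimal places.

Take in order of value per unit:
- B (148/21 per unit): all 21 → value 148, running total 148.00
- C (50/17 per unit): 9 of 17 → value 9×50/17 = 26.4706, running total 174.47
Total 174.47.

174.47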